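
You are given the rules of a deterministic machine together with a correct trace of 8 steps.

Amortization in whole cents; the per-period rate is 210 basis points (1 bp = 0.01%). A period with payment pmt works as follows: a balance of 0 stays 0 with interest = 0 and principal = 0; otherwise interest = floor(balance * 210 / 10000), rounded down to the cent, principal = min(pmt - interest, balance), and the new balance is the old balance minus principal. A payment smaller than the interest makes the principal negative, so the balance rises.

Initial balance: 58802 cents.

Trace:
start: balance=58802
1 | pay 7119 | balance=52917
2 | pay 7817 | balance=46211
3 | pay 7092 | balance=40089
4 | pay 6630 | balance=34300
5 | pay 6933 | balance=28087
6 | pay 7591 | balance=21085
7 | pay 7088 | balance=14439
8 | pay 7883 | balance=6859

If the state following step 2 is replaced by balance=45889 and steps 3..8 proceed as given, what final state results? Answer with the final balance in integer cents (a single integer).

state after step 2 := balance=45889
3 | pay 7092 | balance=39760
4 | pay 6630 | balance=33964
5 | pay 6933 | balance=27744
6 | pay 7591 | balance=20735
7 | pay 7088 | balance=14082
8 | pay 7883 | balance=6494

6494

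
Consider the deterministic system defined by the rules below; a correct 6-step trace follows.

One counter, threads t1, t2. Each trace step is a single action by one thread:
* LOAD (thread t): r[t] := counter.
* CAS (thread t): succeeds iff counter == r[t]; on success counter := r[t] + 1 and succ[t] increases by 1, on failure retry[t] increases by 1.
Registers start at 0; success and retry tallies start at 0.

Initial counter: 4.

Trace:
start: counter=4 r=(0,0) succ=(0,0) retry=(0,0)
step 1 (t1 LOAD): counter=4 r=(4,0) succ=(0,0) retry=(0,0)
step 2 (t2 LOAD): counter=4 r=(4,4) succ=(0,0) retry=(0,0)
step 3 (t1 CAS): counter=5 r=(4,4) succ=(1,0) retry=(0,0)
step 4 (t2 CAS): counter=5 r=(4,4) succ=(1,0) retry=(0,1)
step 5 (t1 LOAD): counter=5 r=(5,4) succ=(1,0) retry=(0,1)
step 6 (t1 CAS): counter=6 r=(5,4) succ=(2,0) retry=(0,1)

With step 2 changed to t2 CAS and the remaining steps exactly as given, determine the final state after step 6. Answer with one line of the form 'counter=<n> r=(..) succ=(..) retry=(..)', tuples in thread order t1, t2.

(re-executing from step 2 with the substitution; state before step 2: counter=4 r=(4,0) succ=(0,0) retry=(0,0))
step 2 (t2 CAS): counter=4 r=(4,0) succ=(0,0) retry=(0,1)
step 3 (t1 CAS): counter=5 r=(4,0) succ=(1,0) retry=(0,1)
step 4 (t2 CAS): counter=5 r=(4,0) succ=(1,0) retry=(0,2)
step 5 (t1 LOAD): counter=5 r=(5,0) succ=(1,0) retry=(0,2)
step 6 (t1 CAS): counter=6 r=(5,0) succ=(2,0) retry=(0,2)

counter=6 r=(5,0) succ=(2,0) retry=(0,2)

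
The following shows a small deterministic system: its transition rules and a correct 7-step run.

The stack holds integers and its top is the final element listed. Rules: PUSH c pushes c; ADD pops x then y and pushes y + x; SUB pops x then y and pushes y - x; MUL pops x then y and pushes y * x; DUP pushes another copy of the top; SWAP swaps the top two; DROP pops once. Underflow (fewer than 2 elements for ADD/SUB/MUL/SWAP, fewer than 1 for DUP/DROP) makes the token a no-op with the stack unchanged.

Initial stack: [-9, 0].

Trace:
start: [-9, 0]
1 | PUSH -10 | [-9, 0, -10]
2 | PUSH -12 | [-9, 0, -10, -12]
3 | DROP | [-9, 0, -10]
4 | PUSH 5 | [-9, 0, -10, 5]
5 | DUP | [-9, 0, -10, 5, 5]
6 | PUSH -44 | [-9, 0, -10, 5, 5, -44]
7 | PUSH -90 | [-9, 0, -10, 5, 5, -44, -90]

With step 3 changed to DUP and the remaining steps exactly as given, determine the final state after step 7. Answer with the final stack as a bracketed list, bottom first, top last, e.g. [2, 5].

[-9, 0, -10, -12, -12, 5, 5, -44, -90]

(re-executing from step 3 with the substitution; state before step 3: [-9, 0, -10, -12])
3 | DUP | [-9, 0, -10, -12, -12]
4 | PUSH 5 | [-9, 0, -10, -12, -12, 5]
5 | DUP | [-9, 0, -10, -12, -12, 5, 5]
6 | PUSH -44 | [-9, 0, -10, -12, -12, 5, 5, -44]
7 | PUSH -90 | [-9, 0, -10, -12, -12, 5, 5, -44, -90]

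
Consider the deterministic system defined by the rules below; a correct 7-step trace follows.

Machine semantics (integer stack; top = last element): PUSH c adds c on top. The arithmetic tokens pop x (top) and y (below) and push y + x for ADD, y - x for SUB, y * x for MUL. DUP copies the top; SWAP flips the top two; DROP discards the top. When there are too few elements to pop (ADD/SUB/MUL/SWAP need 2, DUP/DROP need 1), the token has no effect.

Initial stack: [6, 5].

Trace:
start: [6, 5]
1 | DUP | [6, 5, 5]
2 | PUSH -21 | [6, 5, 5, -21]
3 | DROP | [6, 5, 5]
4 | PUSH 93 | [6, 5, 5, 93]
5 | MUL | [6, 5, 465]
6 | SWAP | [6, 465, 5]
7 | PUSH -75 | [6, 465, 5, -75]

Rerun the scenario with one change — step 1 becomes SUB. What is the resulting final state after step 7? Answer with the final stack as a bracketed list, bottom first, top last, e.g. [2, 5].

[93, -75]

(re-executing from step 1 with the substitution; state before step 1: [6, 5])
1 | SUB | [1]
2 | PUSH -21 | [1, -21]
3 | DROP | [1]
4 | PUSH 93 | [1, 93]
5 | MUL | [93]
6 | SWAP | [93]
7 | PUSH -75 | [93, -75]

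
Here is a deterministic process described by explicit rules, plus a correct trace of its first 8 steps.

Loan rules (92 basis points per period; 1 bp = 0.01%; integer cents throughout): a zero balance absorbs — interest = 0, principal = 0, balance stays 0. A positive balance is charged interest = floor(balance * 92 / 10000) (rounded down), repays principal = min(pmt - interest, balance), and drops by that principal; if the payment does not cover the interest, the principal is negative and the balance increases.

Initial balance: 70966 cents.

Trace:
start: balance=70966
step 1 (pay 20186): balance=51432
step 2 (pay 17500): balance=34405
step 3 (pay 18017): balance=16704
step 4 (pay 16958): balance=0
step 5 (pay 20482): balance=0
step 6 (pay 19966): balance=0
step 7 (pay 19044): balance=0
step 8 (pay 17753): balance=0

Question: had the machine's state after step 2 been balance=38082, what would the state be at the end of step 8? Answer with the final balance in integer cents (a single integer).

0

state after step 2 := balance=38082
step 3 (pay 18017): balance=20415
step 4 (pay 16958): balance=3644
step 5 (pay 20482): balance=0
step 6 (pay 19966): balance=0
step 7 (pay 19044): balance=0
step 8 (pay 17753): balance=0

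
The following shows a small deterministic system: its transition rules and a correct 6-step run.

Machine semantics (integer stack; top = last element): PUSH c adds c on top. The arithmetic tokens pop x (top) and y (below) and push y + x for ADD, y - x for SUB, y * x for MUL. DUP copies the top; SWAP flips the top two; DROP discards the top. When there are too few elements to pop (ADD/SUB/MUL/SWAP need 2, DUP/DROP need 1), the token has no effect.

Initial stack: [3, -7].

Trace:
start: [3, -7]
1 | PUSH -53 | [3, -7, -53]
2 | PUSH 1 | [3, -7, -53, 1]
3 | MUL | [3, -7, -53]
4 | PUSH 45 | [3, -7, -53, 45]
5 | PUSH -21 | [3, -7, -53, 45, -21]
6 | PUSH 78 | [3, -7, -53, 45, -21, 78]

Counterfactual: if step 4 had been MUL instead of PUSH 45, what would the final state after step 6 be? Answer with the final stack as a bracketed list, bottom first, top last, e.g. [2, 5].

[3, 371, -21, 78]

(re-executing from step 4 with the substitution; state before step 4: [3, -7, -53])
4 | MUL | [3, 371]
5 | PUSH -21 | [3, 371, -21]
6 | PUSH 78 | [3, 371, -21, 78]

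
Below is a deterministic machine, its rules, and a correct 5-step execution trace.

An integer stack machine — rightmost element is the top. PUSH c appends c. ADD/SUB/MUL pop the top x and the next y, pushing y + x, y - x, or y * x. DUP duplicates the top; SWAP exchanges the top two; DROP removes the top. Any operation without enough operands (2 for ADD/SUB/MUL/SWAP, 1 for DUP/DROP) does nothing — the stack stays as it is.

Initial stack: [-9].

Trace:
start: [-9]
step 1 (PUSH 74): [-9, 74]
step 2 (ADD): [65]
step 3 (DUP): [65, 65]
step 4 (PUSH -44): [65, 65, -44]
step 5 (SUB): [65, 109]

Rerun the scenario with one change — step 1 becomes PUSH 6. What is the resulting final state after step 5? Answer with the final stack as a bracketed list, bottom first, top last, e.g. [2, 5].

[-3, 41]

(re-executing from step 1 with the substitution; state before step 1: [-9])
step 1 (PUSH 6): [-9, 6]
step 2 (ADD): [-3]
step 3 (DUP): [-3, -3]
step 4 (PUSH -44): [-3, -3, -44]
step 5 (SUB): [-3, 41]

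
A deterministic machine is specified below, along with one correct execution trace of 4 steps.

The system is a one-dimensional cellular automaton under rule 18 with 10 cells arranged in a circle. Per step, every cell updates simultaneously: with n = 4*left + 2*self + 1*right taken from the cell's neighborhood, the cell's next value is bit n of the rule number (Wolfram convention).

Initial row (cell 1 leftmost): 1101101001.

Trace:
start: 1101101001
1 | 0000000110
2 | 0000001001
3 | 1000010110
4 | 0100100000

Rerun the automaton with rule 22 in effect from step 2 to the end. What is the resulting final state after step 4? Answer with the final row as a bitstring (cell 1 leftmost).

(re-executing steps 2..4 under rule 22; state before step 2: 0000000110)
2 | 0000001001
3 | 1000011111
4 | 0100100000

0100100000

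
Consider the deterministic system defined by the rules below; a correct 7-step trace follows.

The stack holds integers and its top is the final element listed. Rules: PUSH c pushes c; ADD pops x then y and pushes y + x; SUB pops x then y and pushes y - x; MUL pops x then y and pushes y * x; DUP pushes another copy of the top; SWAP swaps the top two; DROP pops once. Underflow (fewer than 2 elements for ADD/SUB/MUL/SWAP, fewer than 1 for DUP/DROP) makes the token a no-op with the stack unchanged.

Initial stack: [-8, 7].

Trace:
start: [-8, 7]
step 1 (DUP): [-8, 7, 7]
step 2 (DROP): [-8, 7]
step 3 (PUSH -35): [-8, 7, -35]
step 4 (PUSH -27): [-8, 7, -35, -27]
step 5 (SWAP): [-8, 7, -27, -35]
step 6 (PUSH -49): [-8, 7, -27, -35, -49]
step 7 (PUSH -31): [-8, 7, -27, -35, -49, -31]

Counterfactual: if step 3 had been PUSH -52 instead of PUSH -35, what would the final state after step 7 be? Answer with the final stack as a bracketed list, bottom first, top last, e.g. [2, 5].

[-8, 7, -27, -52, -49, -31]

(re-executing from step 3 with the substitution; state before step 3: [-8, 7])
step 3 (PUSH -52): [-8, 7, -52]
step 4 (PUSH -27): [-8, 7, -52, -27]
step 5 (SWAP): [-8, 7, -27, -52]
step 6 (PUSH -49): [-8, 7, -27, -52, -49]
step 7 (PUSH -31): [-8, 7, -27, -52, -49, -31]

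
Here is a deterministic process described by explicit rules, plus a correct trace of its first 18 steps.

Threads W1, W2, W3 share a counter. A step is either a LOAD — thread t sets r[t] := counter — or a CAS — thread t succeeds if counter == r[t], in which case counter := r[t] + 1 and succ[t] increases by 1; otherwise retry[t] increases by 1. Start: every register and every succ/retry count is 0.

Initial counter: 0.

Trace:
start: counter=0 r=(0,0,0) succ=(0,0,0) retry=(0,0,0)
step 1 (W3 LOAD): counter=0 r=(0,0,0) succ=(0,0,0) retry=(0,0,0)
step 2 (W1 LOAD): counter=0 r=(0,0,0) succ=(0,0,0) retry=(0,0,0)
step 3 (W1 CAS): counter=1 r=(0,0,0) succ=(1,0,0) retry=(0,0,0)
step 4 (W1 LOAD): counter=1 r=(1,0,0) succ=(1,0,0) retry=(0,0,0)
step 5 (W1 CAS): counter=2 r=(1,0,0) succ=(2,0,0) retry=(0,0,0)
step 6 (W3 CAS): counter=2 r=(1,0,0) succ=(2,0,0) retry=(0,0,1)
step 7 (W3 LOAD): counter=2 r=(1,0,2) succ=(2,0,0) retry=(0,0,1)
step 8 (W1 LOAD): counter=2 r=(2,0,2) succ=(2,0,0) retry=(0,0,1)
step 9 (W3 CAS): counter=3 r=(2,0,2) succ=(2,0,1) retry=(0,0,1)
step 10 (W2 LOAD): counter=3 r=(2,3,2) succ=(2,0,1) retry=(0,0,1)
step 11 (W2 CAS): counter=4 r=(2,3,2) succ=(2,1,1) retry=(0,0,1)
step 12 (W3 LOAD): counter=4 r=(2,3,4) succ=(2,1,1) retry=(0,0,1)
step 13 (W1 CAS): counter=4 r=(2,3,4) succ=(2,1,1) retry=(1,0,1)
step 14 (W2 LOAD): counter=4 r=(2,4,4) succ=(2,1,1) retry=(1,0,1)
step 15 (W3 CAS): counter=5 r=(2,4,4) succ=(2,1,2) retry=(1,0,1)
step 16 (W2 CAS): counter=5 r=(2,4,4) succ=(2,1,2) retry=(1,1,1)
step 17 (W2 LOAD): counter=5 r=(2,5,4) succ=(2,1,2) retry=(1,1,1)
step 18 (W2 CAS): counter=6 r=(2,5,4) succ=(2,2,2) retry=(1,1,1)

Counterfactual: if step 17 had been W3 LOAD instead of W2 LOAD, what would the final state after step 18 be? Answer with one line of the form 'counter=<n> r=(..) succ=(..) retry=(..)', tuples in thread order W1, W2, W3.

counter=5 r=(2,4,5) succ=(2,1,2) retry=(1,2,1)

(re-executing from step 17 with the substitution; state before step 17: counter=5 r=(2,4,4) succ=(2,1,2) retry=(1,1,1))
step 17 (W3 LOAD): counter=5 r=(2,4,5) succ=(2,1,2) retry=(1,1,1)
step 18 (W2 CAS): counter=5 r=(2,4,5) succ=(2,1,2) retry=(1,2,1)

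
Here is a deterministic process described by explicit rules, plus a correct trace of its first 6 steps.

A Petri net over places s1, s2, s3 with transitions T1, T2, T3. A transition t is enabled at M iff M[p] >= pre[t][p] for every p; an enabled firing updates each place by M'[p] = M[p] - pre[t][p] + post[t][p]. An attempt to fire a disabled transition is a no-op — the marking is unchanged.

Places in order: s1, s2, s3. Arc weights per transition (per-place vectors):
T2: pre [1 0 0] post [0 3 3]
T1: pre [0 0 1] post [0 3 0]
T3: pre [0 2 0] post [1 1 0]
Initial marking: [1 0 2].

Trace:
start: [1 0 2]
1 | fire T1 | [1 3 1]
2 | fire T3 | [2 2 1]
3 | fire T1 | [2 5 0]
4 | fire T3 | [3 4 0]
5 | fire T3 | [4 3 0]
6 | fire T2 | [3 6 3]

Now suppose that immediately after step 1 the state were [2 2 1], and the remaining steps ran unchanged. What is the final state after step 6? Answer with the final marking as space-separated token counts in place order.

state after step 1 := [2 2 1]
2 | fire T3 | [3 1 1]
3 | fire T1 | [3 4 0]
4 | fire T3 | [4 3 0]
5 | fire T3 | [5 2 0]
6 | fire T2 | [4 5 3]

4 5 3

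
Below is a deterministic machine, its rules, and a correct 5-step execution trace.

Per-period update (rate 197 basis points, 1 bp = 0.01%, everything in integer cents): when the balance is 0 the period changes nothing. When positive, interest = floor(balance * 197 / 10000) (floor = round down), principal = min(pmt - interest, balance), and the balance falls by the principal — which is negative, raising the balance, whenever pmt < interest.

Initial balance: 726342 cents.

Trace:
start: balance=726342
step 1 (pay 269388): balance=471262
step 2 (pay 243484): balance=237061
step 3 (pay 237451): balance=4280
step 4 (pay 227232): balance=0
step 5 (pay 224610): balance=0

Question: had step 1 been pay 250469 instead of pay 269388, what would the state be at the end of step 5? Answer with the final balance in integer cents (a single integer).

0

(re-executing from step 1 with the substitution; state before step 1: balance=726342)
step 1 (pay 250469): balance=490181
step 2 (pay 243484): balance=256353
step 3 (pay 237451): balance=23952
step 4 (pay 227232): balance=0
step 5 (pay 224610): balance=0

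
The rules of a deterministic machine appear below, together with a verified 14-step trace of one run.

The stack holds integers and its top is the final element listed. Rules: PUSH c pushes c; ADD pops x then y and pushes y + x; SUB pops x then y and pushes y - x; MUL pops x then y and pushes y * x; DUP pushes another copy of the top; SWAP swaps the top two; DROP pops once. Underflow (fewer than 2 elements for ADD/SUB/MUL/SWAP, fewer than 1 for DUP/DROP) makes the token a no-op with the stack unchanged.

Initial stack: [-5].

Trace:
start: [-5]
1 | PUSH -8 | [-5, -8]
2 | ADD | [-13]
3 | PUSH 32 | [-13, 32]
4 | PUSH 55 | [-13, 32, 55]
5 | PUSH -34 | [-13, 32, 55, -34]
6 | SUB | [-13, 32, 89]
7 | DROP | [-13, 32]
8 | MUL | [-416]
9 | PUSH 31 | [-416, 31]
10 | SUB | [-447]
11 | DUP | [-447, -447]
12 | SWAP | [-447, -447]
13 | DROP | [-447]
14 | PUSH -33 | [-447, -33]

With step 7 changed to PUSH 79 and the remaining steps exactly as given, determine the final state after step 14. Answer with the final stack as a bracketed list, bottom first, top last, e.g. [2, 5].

(re-executing from step 7 with the substitution; state before step 7: [-13, 32, 89])
7 | PUSH 79 | [-13, 32, 89, 79]
8 | MUL | [-13, 32, 7031]
9 | PUSH 31 | [-13, 32, 7031, 31]
10 | SUB | [-13, 32, 7000]
11 | DUP | [-13, 32, 7000, 7000]
12 | SWAP | [-13, 32, 7000, 7000]
13 | DROP | [-13, 32, 7000]
14 | PUSH -33 | [-13, 32, 7000, -33]

[-13, 32, 7000, -33]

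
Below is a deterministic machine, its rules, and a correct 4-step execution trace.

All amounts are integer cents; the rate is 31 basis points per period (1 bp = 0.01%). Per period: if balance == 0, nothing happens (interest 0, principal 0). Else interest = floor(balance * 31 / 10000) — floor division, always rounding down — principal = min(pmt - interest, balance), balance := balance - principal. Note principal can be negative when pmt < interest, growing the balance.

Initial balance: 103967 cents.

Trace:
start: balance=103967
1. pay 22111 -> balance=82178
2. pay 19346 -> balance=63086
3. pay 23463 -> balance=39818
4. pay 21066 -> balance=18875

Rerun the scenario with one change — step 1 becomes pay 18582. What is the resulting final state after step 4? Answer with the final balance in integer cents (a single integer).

(re-executing from step 1 with the substitution; state before step 1: balance=103967)
1. pay 18582 -> balance=85707
2. pay 19346 -> balance=66626
3. pay 23463 -> balance=43369
4. pay 21066 -> balance=22437

22437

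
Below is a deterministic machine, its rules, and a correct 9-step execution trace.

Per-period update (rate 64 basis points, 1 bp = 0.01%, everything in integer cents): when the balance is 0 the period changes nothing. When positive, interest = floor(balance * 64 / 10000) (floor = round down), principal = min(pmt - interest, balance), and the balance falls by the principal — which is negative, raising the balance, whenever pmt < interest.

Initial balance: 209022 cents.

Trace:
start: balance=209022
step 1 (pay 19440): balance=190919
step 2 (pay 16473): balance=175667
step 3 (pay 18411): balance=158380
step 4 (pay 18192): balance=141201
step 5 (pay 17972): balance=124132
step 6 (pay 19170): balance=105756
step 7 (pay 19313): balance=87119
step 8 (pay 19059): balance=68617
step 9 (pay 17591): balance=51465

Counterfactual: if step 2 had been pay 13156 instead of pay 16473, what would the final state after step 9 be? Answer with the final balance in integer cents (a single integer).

(re-executing from step 2 with the substitution; state before step 2: balance=190919)
step 2 (pay 13156): balance=178984
step 3 (pay 18411): balance=161718
step 4 (pay 18192): balance=144560
step 5 (pay 17972): balance=127513
step 6 (pay 19170): balance=109159
step 7 (pay 19313): balance=90544
step 8 (pay 19059): balance=72064
step 9 (pay 17591): balance=54934

54934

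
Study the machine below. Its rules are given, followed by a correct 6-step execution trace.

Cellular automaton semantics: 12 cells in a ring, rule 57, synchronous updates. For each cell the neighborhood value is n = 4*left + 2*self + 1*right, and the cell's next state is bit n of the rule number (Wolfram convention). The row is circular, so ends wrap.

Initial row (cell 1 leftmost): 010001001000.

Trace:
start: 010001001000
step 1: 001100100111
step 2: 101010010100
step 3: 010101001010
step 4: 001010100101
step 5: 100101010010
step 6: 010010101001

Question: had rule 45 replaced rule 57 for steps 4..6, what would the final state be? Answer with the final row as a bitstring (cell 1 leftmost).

(re-executing steps 4..6 under rule 45; state before step 4: 010101001010)
step 4: 011111001110
step 5: 010000001000
step 6: 010111101011

010111101011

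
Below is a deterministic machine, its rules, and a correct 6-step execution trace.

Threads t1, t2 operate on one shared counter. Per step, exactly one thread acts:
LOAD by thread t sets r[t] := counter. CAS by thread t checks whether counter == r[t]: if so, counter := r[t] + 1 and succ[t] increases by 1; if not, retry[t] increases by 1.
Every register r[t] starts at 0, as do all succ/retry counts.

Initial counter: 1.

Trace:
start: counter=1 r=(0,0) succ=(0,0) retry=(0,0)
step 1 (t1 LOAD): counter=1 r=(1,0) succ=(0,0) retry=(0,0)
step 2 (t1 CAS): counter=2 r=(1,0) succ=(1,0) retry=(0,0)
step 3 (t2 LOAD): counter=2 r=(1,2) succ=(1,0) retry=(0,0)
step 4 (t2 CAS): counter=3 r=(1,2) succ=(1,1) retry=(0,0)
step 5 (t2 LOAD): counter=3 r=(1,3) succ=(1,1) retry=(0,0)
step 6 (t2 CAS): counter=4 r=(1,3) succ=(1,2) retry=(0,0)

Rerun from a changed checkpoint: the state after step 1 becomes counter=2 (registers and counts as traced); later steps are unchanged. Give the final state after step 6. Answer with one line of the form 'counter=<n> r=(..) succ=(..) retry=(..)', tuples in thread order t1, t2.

counter=4 r=(1,3) succ=(0,2) retry=(1,0)

state after step 1 := counter=2 r=(1,0) succ=(0,0) retry=(0,0)
step 2 (t1 CAS): counter=2 r=(1,0) succ=(0,0) retry=(1,0)
step 3 (t2 LOAD): counter=2 r=(1,2) succ=(0,0) retry=(1,0)
step 4 (t2 CAS): counter=3 r=(1,2) succ=(0,1) retry=(1,0)
step 5 (t2 LOAD): counter=3 r=(1,3) succ=(0,1) retry=(1,0)
step 6 (t2 CAS): counter=4 r=(1,3) succ=(0,2) retry=(1,0)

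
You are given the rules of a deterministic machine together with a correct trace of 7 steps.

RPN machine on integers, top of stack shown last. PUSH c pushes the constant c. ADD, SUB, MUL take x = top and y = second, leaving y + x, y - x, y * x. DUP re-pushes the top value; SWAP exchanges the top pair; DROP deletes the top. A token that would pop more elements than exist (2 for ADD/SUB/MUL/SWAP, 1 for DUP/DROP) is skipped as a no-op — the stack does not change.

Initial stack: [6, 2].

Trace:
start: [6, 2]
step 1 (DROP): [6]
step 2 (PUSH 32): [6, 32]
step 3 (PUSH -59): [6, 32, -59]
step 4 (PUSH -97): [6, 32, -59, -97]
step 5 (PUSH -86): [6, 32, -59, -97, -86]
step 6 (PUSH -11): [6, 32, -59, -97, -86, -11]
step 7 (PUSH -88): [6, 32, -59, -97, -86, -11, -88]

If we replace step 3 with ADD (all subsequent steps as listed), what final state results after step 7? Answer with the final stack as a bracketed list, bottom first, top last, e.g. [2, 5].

[38, -97, -86, -11, -88]

(re-executing from step 3 with the substitution; state before step 3: [6, 32])
step 3 (ADD): [38]
step 4 (PUSH -97): [38, -97]
step 5 (PUSH -86): [38, -97, -86]
step 6 (PUSH -11): [38, -97, -86, -11]
step 7 (PUSH -88): [38, -97, -86, -11, -88]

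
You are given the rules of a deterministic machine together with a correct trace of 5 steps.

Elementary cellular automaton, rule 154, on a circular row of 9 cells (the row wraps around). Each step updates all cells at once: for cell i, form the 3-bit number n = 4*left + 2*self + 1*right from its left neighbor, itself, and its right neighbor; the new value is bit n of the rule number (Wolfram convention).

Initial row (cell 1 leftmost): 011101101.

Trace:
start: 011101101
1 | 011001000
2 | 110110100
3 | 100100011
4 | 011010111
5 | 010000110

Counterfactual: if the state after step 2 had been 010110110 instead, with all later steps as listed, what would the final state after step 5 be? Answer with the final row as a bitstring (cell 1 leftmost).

010010110

state after step 2 := 010110110
3 | 100100101
4 | 011011001
5 | 010010110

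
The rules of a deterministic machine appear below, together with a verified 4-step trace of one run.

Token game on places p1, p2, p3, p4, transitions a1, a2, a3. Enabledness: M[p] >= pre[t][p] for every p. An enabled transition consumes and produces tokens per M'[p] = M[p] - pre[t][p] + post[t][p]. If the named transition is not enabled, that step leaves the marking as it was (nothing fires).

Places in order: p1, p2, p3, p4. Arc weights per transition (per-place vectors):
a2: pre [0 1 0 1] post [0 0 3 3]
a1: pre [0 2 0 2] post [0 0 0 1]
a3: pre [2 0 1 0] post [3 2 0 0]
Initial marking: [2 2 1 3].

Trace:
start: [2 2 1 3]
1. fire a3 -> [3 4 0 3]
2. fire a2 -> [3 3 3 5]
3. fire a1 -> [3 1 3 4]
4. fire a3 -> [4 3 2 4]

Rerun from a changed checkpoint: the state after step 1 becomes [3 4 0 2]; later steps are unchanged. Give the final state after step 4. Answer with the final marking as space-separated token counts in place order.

state after step 1 := [3 4 0 2]
2. fire a2 -> [3 3 3 4]
3. fire a1 -> [3 1 3 3]
4. fire a3 -> [4 3 2 3]

4 3 2 3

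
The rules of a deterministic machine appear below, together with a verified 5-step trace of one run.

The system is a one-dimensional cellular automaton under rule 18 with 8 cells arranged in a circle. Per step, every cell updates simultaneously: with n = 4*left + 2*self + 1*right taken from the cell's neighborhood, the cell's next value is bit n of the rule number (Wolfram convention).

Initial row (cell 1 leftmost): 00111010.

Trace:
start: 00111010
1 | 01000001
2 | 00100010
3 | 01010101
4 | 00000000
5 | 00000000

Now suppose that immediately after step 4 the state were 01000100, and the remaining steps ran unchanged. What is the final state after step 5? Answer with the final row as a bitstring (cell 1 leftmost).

state after step 4 := 01000100
5 | 10101010

10101010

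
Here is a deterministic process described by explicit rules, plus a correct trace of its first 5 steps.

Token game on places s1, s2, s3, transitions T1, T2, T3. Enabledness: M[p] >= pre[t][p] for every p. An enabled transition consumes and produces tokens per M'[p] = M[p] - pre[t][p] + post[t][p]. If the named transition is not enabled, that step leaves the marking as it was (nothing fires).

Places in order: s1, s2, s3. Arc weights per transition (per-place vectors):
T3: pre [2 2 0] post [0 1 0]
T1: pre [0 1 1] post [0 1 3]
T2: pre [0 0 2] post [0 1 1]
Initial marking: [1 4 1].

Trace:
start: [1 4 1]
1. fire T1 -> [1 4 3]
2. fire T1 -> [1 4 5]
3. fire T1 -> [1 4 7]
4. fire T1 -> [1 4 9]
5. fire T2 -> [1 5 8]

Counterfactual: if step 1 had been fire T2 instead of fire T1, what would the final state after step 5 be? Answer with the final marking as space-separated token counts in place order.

1 5 6

(re-executing from step 1 with the substitution; state before step 1: [1 4 1])
1. fire T2 -> [1 4 1]
2. fire T1 -> [1 4 3]
3. fire T1 -> [1 4 5]
4. fire T1 -> [1 4 7]
5. fire T2 -> [1 5 6]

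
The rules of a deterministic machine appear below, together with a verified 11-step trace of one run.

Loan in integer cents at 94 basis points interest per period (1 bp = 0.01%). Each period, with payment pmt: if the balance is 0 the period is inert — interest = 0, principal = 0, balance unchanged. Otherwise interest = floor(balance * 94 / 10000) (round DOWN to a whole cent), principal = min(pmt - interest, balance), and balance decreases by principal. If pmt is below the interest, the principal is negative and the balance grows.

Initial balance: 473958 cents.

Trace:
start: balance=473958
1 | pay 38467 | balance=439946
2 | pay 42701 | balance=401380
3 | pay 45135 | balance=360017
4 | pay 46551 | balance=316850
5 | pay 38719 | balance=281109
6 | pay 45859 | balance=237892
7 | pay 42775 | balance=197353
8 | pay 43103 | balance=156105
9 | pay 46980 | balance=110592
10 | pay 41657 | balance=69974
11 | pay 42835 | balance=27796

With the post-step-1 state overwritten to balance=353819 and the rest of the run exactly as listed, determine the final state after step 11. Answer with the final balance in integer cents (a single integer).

0

state after step 1 := balance=353819
2 | pay 42701 | balance=314443
3 | pay 45135 | balance=272263
4 | pay 46551 | balance=228271
5 | pay 38719 | balance=191697
6 | pay 45859 | balance=147639
7 | pay 42775 | balance=106251
8 | pay 43103 | balance=64146
9 | pay 46980 | balance=17768
10 | pay 41657 | balance=0
11 | pay 42835 | balance=0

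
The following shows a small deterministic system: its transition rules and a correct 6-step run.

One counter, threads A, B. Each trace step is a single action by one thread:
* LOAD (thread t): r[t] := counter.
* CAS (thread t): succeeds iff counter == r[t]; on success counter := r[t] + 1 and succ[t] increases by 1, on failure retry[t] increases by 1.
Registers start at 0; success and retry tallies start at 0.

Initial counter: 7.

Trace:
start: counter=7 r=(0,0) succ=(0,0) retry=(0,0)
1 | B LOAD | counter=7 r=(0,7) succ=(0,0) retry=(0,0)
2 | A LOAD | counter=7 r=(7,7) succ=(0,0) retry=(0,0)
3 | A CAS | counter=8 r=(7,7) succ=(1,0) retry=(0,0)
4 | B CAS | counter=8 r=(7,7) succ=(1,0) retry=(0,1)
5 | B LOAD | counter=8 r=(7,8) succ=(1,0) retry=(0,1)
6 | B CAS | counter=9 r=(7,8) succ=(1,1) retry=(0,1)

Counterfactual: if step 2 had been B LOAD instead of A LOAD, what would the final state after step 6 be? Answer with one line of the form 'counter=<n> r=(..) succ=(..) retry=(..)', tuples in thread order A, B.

(re-executing from step 2 with the substitution; state before step 2: counter=7 r=(0,7) succ=(0,0) retry=(0,0))
2 | B LOAD | counter=7 r=(0,7) succ=(0,0) retry=(0,0)
3 | A CAS | counter=7 r=(0,7) succ=(0,0) retry=(1,0)
4 | B CAS | counter=8 r=(0,7) succ=(0,1) retry=(1,0)
5 | B LOAD | counter=8 r=(0,8) succ=(0,1) retry=(1,0)
6 | B CAS | counter=9 r=(0,8) succ=(0,2) retry=(1,0)

counter=9 r=(0,8) succ=(0,2) retry=(1,0)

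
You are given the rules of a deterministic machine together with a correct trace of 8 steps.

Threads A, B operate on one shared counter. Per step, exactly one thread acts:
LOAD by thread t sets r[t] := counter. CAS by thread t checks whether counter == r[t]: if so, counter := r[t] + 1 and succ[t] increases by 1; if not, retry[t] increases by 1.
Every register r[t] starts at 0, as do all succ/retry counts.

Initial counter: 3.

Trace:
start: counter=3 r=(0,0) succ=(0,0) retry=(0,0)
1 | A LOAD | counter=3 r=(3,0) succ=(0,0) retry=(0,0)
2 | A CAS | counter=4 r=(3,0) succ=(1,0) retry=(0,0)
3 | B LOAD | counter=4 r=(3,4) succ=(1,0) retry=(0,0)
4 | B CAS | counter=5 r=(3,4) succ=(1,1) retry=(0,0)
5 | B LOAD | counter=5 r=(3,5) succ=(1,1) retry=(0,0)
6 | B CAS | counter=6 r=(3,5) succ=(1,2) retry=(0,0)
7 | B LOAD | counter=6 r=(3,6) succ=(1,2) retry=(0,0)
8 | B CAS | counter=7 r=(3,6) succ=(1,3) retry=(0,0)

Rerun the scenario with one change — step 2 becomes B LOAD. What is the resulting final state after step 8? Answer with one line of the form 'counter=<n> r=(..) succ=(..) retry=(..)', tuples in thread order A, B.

counter=6 r=(3,5) succ=(0,3) retry=(0,0)

(re-executing from step 2 with the substitution; state before step 2: counter=3 r=(3,0) succ=(0,0) retry=(0,0))
2 | B LOAD | counter=3 r=(3,3) succ=(0,0) retry=(0,0)
3 | B LOAD | counter=3 r=(3,3) succ=(0,0) retry=(0,0)
4 | B CAS | counter=4 r=(3,3) succ=(0,1) retry=(0,0)
5 | B LOAD | counter=4 r=(3,4) succ=(0,1) retry=(0,0)
6 | B CAS | counter=5 r=(3,4) succ=(0,2) retry=(0,0)
7 | B LOAD | counter=5 r=(3,5) succ=(0,2) retry=(0,0)
8 | B CAS | counter=6 r=(3,5) succ=(0,3) retry=(0,0)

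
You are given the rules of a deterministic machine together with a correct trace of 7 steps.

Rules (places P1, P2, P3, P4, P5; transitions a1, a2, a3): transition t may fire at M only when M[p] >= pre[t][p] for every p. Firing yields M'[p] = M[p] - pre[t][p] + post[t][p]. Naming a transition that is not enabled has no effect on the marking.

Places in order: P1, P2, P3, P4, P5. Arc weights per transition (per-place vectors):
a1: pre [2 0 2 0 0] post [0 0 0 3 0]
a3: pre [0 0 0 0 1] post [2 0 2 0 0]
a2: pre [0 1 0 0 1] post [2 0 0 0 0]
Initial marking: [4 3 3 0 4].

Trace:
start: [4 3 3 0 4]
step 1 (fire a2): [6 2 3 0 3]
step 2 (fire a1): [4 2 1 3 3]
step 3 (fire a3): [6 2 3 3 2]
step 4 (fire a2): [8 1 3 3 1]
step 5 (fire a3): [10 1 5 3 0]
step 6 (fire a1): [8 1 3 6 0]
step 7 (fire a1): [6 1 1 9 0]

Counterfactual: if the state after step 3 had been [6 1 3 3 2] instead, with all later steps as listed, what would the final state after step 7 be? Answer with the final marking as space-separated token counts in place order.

6 0 1 9 0

state after step 3 := [6 1 3 3 2]
step 4 (fire a2): [8 0 3 3 1]
step 5 (fire a3): [10 0 5 3 0]
step 6 (fire a1): [8 0 3 6 0]
step 7 (fire a1): [6 0 1 9 0]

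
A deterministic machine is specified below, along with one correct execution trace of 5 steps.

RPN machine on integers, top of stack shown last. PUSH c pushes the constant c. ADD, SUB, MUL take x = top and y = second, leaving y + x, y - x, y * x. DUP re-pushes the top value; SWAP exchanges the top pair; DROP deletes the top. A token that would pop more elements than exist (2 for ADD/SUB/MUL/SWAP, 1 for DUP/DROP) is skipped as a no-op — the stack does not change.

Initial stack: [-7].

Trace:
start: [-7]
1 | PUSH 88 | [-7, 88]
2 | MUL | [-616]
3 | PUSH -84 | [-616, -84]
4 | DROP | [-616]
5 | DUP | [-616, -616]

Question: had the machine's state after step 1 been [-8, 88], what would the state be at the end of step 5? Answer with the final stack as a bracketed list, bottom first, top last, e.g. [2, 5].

[-704, -704]

state after step 1 := [-8, 88]
2 | MUL | [-704]
3 | PUSH -84 | [-704, -84]
4 | DROP | [-704]
5 | DUP | [-704, -704]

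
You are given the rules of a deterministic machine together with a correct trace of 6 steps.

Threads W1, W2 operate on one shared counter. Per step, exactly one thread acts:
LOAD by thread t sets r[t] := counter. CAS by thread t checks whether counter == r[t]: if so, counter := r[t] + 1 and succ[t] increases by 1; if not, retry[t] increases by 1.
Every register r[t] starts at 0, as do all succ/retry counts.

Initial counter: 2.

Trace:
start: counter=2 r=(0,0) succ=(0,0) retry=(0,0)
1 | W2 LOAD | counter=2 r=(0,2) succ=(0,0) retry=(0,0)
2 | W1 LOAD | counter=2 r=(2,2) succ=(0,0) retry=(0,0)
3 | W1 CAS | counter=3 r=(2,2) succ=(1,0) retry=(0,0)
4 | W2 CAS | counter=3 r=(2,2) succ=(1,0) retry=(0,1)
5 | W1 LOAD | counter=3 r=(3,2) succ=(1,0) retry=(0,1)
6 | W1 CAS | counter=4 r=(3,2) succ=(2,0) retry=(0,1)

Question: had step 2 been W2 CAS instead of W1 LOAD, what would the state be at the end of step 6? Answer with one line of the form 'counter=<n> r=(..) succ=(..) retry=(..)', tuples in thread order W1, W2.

counter=4 r=(3,2) succ=(1,1) retry=(1,1)

(re-executing from step 2 with the substitution; state before step 2: counter=2 r=(0,2) succ=(0,0) retry=(0,0))
2 | W2 CAS | counter=3 r=(0,2) succ=(0,1) retry=(0,0)
3 | W1 CAS | counter=3 r=(0,2) succ=(0,1) retry=(1,0)
4 | W2 CAS | counter=3 r=(0,2) succ=(0,1) retry=(1,1)
5 | W1 LOAD | counter=3 r=(3,2) succ=(0,1) retry=(1,1)
6 | W1 CAS | counter=4 r=(3,2) succ=(1,1) retry=(1,1)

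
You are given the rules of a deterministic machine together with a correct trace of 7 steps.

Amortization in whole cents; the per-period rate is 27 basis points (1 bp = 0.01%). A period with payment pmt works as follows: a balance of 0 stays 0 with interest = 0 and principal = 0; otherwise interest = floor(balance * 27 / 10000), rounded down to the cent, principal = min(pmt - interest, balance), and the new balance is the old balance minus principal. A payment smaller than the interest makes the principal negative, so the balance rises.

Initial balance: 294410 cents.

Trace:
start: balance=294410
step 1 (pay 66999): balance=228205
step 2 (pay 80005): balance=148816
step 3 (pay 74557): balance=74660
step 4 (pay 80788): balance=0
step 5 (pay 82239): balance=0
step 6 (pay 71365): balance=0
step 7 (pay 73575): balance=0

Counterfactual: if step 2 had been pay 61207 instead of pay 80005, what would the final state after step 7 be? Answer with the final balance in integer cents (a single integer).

0

(re-executing from step 2 with the substitution; state before step 2: balance=228205)
step 2 (pay 61207): balance=167614
step 3 (pay 74557): balance=93509
step 4 (pay 80788): balance=12973
step 5 (pay 82239): balance=0
step 6 (pay 71365): balance=0
step 7 (pay 73575): balance=0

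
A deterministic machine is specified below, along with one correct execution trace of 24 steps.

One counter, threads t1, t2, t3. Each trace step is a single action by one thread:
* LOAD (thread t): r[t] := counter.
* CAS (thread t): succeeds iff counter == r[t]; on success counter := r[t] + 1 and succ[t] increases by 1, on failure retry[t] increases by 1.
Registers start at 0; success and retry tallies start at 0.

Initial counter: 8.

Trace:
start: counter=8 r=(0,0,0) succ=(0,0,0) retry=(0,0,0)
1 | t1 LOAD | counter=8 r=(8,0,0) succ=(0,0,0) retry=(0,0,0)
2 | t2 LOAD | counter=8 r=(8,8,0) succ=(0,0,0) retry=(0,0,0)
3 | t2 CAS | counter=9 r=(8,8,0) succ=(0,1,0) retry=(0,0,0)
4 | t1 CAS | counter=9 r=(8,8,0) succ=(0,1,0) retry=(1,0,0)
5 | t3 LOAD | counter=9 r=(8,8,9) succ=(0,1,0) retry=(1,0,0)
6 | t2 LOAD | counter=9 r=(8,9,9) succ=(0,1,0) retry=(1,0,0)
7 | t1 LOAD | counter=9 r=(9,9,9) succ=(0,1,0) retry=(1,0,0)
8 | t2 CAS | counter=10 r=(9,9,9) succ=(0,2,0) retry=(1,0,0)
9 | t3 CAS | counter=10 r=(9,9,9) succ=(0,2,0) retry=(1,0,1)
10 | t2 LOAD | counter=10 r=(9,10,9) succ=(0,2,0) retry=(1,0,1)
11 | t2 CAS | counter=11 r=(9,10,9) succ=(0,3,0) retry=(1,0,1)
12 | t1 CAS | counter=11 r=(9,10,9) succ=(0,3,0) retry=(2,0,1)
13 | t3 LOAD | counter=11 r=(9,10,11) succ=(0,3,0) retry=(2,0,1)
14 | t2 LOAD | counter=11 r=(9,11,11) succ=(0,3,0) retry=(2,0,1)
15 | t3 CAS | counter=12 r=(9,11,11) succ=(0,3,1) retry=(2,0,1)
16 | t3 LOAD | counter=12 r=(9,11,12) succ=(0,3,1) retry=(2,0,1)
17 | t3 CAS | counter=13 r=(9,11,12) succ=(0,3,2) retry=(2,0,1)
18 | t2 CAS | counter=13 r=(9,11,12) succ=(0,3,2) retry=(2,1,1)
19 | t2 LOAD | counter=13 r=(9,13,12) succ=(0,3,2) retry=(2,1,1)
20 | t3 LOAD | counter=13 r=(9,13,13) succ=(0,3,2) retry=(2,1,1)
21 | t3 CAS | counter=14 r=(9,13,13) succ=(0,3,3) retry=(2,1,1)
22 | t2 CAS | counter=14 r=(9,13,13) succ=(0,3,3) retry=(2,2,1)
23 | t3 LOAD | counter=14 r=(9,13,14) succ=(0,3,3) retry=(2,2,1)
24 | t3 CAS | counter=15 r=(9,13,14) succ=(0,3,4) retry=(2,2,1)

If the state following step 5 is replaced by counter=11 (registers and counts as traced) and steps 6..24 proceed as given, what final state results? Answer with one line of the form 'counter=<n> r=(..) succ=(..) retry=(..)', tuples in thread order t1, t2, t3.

counter=17 r=(11,15,16) succ=(0,3,4) retry=(2,2,1)

state after step 5 := counter=11 r=(8,8,9) succ=(0,1,0) retry=(1,0,0)
6 | t2 LOAD | counter=11 r=(8,11,9) succ=(0,1,0) retry=(1,0,0)
7 | t1 LOAD | counter=11 r=(11,11,9) succ=(0,1,0) retry=(1,0,0)
8 | t2 CAS | counter=12 r=(11,11,9) succ=(0,2,0) retry=(1,0,0)
9 | t3 CAS | counter=12 r=(11,11,9) succ=(0,2,0) retry=(1,0,1)
10 | t2 LOAD | counter=12 r=(11,12,9) succ=(0,2,0) retry=(1,0,1)
11 | t2 CAS | counter=13 r=(11,12,9) succ=(0,3,0) retry=(1,0,1)
12 | t1 CAS | counter=13 r=(11,12,9) succ=(0,3,0) retry=(2,0,1)
13 | t3 LOAD | counter=13 r=(11,12,13) succ=(0,3,0) retry=(2,0,1)
14 | t2 LOAD | counter=13 r=(11,13,13) succ=(0,3,0) retry=(2,0,1)
15 | t3 CAS | counter=14 r=(11,13,13) succ=(0,3,1) retry=(2,0,1)
16 | t3 LOAD | counter=14 r=(11,13,14) succ=(0,3,1) retry=(2,0,1)
17 | t3 CAS | counter=15 r=(11,13,14) succ=(0,3,2) retry=(2,0,1)
18 | t2 CAS | counter=15 r=(11,13,14) succ=(0,3,2) retry=(2,1,1)
19 | t2 LOAD | counter=15 r=(11,15,14) succ=(0,3,2) retry=(2,1,1)
20 | t3 LOAD | counter=15 r=(11,15,15) succ=(0,3,2) retry=(2,1,1)
21 | t3 CAS | counter=16 r=(11,15,15) succ=(0,3,3) retry=(2,1,1)
22 | t2 CAS | counter=16 r=(11,15,15) succ=(0,3,3) retry=(2,2,1)
23 | t3 LOAD | counter=16 r=(11,15,16) succ=(0,3,3) retry=(2,2,1)
24 | t3 CAS | counter=17 r=(11,15,16) succ=(0,3,4) retry=(2,2,1)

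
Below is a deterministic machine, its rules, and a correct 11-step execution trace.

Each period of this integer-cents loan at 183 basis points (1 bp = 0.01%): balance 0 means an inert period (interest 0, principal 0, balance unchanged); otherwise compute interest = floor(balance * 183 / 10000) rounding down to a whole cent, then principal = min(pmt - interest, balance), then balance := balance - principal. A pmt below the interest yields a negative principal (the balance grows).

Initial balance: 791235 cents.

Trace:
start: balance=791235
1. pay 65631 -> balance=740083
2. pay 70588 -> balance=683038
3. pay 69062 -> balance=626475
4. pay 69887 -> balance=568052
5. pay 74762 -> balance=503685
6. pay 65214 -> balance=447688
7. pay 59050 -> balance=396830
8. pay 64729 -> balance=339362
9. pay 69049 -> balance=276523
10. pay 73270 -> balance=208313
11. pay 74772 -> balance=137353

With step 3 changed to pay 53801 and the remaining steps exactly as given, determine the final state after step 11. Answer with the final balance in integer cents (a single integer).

154997

(re-executing from step 3 with the substitution; state before step 3: balance=683038)
3. pay 53801 -> balance=641736
4. pay 69887 -> balance=583592
5. pay 74762 -> balance=519509
6. pay 65214 -> balance=463802
7. pay 59050 -> balance=413239
8. pay 64729 -> balance=356072
9. pay 69049 -> balance=293539
10. pay 73270 -> balance=225640
11. pay 74772 -> balance=154997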